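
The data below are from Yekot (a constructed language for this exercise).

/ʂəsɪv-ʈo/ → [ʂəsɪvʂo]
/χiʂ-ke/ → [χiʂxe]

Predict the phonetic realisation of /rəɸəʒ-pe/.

The data show progressive manner assimilation: /ʈ/ → [ʂ] after /v/; /k/ → [x] after /ʂ/. In each pair only manner changes, matching the preceding consonant, while place and voice stay constant.
/p/ is a voiceless bilabial stop. The preceding trigger /ʒ/ is a fricative, so /p/ must become a fricative as well.
Changing only its manner to fricative gives [ɸ] — the voiceless bilabial fricative.

[rəɸəʒɸe]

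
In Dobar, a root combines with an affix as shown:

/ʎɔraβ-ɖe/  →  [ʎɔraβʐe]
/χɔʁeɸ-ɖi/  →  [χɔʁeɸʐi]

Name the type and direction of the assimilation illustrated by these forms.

Comparing underlying and surface forms, /ɖ/ → [ʐ] is the alternation; the neighbouring /β/ is constant.
/ɖ/ is a stop while /β/ is a fricative; the output [ʐ] is a fricative, matching the trigger — so the feature that spreads is manner.
Place and voice are unchanged, so the assimilation is partial, not total.
The other alternating form patterns the same way: /ɖ/ → [ʐ] after /ɸ/ (stop → fricative, matching a fricative) — only manner changes, and always toward the preceding segment.
The trigger is the preceding segment, so the direction is progressive (perseverative).

progressive manner assimilation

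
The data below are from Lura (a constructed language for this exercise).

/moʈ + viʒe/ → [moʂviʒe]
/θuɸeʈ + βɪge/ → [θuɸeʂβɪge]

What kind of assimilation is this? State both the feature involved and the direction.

regressive manner assimilation

Underlying /ʈ/ is realised as [ʂ] next to /v/; /v/ itself does not change.
The change stop → fricative matches the manner of the following /v/, identifying this as manner assimilation.
Place and voice are unchanged, so the assimilation is partial, not total.
The same holds elsewhere in the data: /ʈ/ → [ʂ] before /β/ (stop → fricative, matching a fricative) — only manner changes, and always toward the following segment.
Since the segment that changes precedes the conditioning segment, the assimilation is regressive.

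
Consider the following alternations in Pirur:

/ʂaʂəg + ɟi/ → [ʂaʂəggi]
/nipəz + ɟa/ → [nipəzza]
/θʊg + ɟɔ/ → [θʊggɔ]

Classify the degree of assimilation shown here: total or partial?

total assimilation

Underlying /ɟ/ is realised as [z] next to /z/; /z/ itself does not change.
The output [z] is identical to the trigger /z/ — every feature (place, manner, voicing) has been copied — so this is total assimilation.
The other form behaves the same way: /ɟ/ → [g] after /g/ — in each case the output is a copy of the preceding consonant.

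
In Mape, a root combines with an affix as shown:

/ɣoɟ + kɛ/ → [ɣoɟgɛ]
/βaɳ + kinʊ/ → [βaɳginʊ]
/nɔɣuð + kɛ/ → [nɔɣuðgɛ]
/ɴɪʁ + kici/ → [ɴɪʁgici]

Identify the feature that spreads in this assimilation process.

Underlying /k/ is realised as [g] next to /ɟ/; /ɟ/ itself does not change.
The change voiceless → voiced matches the voicing of the preceding /ɟ/, identifying this as voicing assimilation.
The other alternating forms pattern the same way: /k/ → [g] after /ɳ/ (voiceless → voiced, matching voiced); /k/ → [g] after /ð/ (voiceless → voiced, matching voiced); /k/ → [g] after /ʁ/ (voiceless → voiced, matching voiced) — only voicing changes, and always toward the preceding segment.

voicing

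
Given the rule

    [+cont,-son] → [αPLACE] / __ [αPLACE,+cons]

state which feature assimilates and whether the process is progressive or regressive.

The shared variable α links the value of the place features (abbreviated [PLACE]) on the target to the same value on the neighbouring segment, so place is the feature that assimilates.
The conditioning segment sits to the right of the focus bar, meaning the trigger follows the segment that changes — regressive assimilation.

regressive place assimilation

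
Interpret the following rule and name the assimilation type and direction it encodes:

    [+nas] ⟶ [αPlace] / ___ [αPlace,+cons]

regressive place assimilation

The rule copies the place features (abbreviated [Place]) from the environment onto the target, so the assimilating feature is place.
The conditioning segment sits to the right of the focus bar, meaning the trigger follows the segment that changes — regressive assimilation.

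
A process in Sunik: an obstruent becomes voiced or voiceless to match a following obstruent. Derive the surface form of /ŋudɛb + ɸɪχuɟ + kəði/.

[ŋudɛpɸɪχuckəði]

/b/ is a voiced bilabial stop. The following trigger /ɸ/ is voiceless, so /b/ must become voiceless as well.
The voiceless bilabial stop is [p], so /b/ → [p].
The same rule applies at the second boundary: /ɟ/ → [c] next to /k/.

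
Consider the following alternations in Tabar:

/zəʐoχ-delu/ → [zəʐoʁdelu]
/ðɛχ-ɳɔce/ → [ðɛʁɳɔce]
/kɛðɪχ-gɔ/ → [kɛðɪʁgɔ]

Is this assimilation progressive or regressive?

regressive

The segment that alternates is /χ/, which surfaces as [ʁ] when adjacent to /d/.
/χ/ is voiceless while /d/ is voiced; the output [ʁ] is voiced, matching the trigger — so the feature that spreads is voicing.
The same holds elsewhere in the data: /χ/ → [ʁ] before /ɳ/ (voiceless → voiced, matching voiced); /χ/ → [ʁ] before /g/ (voiceless → voiced, matching voiced) — only voicing changes, and always toward the following segment.
Since the segment that changes precedes the conditioning segment, the assimilation is regressive.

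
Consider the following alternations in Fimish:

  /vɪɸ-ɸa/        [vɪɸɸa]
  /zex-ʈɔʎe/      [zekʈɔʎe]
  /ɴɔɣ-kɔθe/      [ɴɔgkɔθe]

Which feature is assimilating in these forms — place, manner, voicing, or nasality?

manner

Underlying /x/ is realised as [k] next to /ʈ/; /ʈ/ itself does not change.
/x/ is a fricative while /ʈ/ is a stop; the output [k] is a stop, matching the trigger — so the feature that spreads is manner.
The other alternating form patterns the same way: /ɣ/ → [g] before /k/ (fricative → stop, matching a stop) — only manner changes, and always toward the following segment.
Nothing changes in [vɪɸɸa]: there the adjacent consonants already agree in manner (/ɸ/ and /ɸ/ are both fricatives), so this form is consistent with the same rule.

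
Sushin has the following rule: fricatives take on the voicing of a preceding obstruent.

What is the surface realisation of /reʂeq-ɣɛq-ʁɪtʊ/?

[reʂeqxɛqχɪtʊ]

/ɣ/ is a voiced velar fricative. The preceding trigger /q/ is voiceless, so /ɣ/ must become voiceless as well.
Changing only its voicing to voiceless gives [x] — the voiceless velar fricative.
The same rule applies at the second boundary: /ʁ/ → [χ] next to /q/.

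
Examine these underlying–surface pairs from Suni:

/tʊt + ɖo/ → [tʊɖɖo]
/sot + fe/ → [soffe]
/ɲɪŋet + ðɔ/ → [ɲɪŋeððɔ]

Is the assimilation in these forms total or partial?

total assimilation

The segment that alternates is /t/, which surfaces as [ɖ] when adjacent to /ɖ/.
The output [ɖ] is identical to the trigger /ɖ/ — every feature (place, manner, voicing) has been copied — so this is total assimilation.
The other forms behave the same way: /t/ → [f] before /f/; /t/ → [ð] before /ð/ — in each case the output is a copy of the following consonant.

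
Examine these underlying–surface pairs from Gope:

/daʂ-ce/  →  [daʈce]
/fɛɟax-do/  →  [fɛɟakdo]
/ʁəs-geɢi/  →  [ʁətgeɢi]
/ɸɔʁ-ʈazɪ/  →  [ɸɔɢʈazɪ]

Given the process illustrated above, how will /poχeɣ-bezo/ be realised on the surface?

The data show regressive manner assimilation: /ʂ/ → [ʈ] before /c/; /x/ → [k] before /d/; /s/ → [t] before /g/; /ʁ/ → [ɢ] before /ʈ/. In each pair only manner changes, matching the following consonant, while place and voice stay constant.
The rule targets /ɣ/ (voiced velar fricative), which sits before the trigger /b/ (stop).
The voiced velar stop is [g], so /ɣ/ → [g].

[poχegbezo]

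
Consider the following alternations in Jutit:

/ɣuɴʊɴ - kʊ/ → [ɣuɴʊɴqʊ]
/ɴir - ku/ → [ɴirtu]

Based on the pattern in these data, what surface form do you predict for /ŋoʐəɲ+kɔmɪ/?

The data show progressive place assimilation: /k/ → [q] after /ɴ/; /k/ → [t] after /r/. In each pair only place changes, matching the preceding consonant, while manner and voice stay constant.
The rule targets /k/ (voiceless velar stop), which sits after the trigger /ɲ/ (palatal).
Changing only its place to palatal gives [c] — the voiceless palatal stop.

[ŋoʐəɲcɔmɪ]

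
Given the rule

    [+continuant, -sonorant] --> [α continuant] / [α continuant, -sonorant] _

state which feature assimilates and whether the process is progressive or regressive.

progressive manner assimilation

The shared variable α links the value of [continuant] on the target to that of the neighbouring obstruent. [continuant] distinguishes stops from fricatives — a manner-of-articulation feature — so this is manner assimilation.
Since the environment is written before the underscore, the trigger precedes the target; the direction is progressive.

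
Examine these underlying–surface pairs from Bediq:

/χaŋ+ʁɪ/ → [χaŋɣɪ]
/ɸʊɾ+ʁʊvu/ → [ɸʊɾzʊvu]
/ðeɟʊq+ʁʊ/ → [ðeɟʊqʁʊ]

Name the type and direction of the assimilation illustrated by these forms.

progressive place assimilation

Comparing underlying and surface forms, /ʁ/ → [ɣ] is the alternation; the neighbouring /ŋ/ is constant.
/ʁ/ is uvular while /ŋ/ is velar; the output [ɣ] is velar, matching the trigger — so the feature that spreads is place.
Manner and voice are unchanged, so the assimilation is partial, not total.
Checking the remaining alternation: /ʁ/ → [z] after /ɾ/ (uvular → alveolar, matching alveolar) — only place changes, and always toward the preceding segment.
Nothing changes in [ðeɟʊqʁʊ]: there the adjacent consonants already agree in place (/ʁ/ and /q/ are both uvular), so this form is consistent with the same rule.
The trigger is the preceding segment, so the direction is progressive (perseverative).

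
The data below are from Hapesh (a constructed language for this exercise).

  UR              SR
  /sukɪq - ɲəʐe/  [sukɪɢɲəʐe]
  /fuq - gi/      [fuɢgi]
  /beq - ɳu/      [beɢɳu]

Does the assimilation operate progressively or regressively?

Comparing underlying and surface forms, /q/ → [ɢ] is the alternation; the neighbouring /ɲ/ is constant.
/q/ is voiceless while /ɲ/ is voiced; the output [ɢ] is voiced, matching the trigger — so the feature that spreads is voicing.
The same holds elsewhere in the data: /q/ → [ɢ] before /g/ (voiceless → voiced, matching voiced); /q/ → [ɢ] before /ɳ/ (voiceless → voiced, matching voiced) — only voicing changes, and always toward the following segment.
Since the segment that changes precedes the conditioning segment, the assimilation is regressive.

regressive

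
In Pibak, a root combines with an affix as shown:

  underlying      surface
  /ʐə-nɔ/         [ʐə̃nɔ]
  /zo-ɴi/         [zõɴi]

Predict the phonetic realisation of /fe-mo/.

[fẽmo]

The data show regressive nasality assimilation (vowel nasalisation): /ə/ → [ə̃] before /n/; /o/ → [õ] before /ɴ/ — a vowel is nasalised by an immediately following nasal consonant.
The vowel /e/ is adjacent to the following nasal /m/, so it acquires [+nasal] and surfaces as [ẽ].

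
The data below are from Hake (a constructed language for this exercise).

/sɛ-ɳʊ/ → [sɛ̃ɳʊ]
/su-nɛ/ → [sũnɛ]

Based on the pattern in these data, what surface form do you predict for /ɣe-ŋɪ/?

The data show regressive nasality assimilation (vowel nasalisation): /ɛ/ → [ɛ̃] before /ɳ/; /u/ → [ũ] before /n/ — a vowel is nasalised by an immediately following nasal consonant.
The vowel /e/ is adjacent to the following nasal /ŋ/, so it acquires [+nasal] and surfaces as [ẽ].

[ɣẽŋɪ]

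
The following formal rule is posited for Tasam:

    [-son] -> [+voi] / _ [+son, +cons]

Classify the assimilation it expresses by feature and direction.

regressive voicing assimilation

The structural change is [+voi], and the conditioning segment [+son, +cons] (a sonorant consonant) is itself voiced, so the target comes to share the voicing of its neighbour — voicing assimilation.
Since the environment is written after the underscore, the trigger follows the target; the direction is regressive.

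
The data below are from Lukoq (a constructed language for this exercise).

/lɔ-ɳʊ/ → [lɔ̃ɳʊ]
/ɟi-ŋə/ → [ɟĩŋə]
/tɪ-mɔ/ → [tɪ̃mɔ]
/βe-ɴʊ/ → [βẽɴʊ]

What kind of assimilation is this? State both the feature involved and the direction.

regressive nasality assimilation (vowel nasalisation)

The vowel /ɔ/ surfaces as nasalised [ɔ̃] next to the following nasal /ɳ/ — it has acquired the [+nasal] feature of its neighbour.
Likewise in the remaining data: /i/ → [ĩ] before /ŋ/; /ɪ/ → [ɪ̃] before /m/; /e/ → [ẽ] before /ɴ/ — each time a vowel is nasalised next to a following nasal.
Because the conditioning nasal is to the right of the vowel that changes, the process is regressive (anticipatory).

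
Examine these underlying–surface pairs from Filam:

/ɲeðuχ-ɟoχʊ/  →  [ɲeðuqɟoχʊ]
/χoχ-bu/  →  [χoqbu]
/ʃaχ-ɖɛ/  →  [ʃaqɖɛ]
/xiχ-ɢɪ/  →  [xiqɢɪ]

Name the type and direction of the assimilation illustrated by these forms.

regressive manner assimilation

Underlying /χ/ is realised as [q] next to /ɟ/; /ɟ/ itself does not change.
The change fricative → stop matches the manner of the following /ɟ/, identifying this as manner assimilation.
Place and voice are unchanged, so the assimilation is partial, not total.
Checking the remaining alternations: /χ/ → [q] before /b/ (fricative → stop, matching a stop); /χ/ → [q] before /ɖ/ (fricative → stop, matching a stop); /χ/ → [q] before /ɢ/ (fricative → stop, matching a stop) — only manner changes, and always toward the following segment.
The trigger is the following segment, so the direction is regressive (anticipatory).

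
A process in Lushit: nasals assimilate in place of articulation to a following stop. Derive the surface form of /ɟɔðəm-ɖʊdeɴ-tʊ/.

[ɟɔðəɳɖʊdentʊ]

/m/ is a voiced bilabial nasal. The following trigger /ɖ/ is retroflex, so /m/ must become retroflex as well.
Changing only its place to retroflex gives [ɳ] — the voiced retroflex nasal.
The same rule applies at the second boundary: /ɴ/ → [n] next to /t/.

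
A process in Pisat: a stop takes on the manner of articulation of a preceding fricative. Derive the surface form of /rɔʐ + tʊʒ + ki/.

[rɔʐsʊʒxi]

/t/ is a voiceless alveolar stop. The preceding trigger /ʐ/ is a fricative, so /t/ must become a fricative as well.
A voiceless alveolar fricative is [s], so the surface segment is [s].
The same rule applies at the second boundary: /k/ → [x] next to /ʒ/.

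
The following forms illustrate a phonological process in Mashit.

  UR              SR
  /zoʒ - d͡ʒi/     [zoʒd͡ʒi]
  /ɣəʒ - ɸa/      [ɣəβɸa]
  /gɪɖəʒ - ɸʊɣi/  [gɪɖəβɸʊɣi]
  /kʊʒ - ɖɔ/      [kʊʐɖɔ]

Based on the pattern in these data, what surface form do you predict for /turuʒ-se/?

[turuzse]

The data show regressive place assimilation: /ʒ/ → [β] before /ɸ/; /ʒ/ → [ʐ] before /ɖ/. In each pair only place changes, matching the following consonant, while manner and voice stay constant.
No alternation appears in [zoʒd͡ʒi]: there the adjacent consonants already agree in place (/ʒ/ and /d͡ʒ/ are both postalveolar), so this form is consistent with the same rule.
/ʒ/ is a voiced postalveolar fricative. The following trigger /s/ is alveolar, so /ʒ/ must become alveolar as well.
A voiced alveolar fricative is [z], so the surface segment is [z].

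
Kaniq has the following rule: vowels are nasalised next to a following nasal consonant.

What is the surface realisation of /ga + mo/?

/a/ sits next to the nasal /m/ and is therefore nasalised to [ã].

[gãmo]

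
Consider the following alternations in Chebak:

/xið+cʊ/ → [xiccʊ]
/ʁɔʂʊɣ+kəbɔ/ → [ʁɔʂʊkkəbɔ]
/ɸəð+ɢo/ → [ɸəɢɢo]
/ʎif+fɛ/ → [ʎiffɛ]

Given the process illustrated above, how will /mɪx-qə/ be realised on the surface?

[mɪqqə]

The data show regressive total assimilation (/ð/ → [c] before /c/; /ɣ/ → [k] before /k/; /ð/ → [ɢ] before /ɢ/): in every case the target segment becomes identical to its following neighbour, copying more than a single feature.
In [ʎiffɛ] the two consonants at the boundary are already identical (/f/ + /f/), so the rule applies vacuously and nothing changes.
/x/ is the segment targeted by the rule; it sits immediately before /q/, so it assimilates completely and surfaces as [q].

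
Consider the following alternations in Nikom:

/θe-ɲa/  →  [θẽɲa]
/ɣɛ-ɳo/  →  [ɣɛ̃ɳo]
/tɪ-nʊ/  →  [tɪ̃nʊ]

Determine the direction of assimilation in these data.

regressive

The vowel /e/ surfaces as nasalised [ẽ] next to the following nasal /ɲ/ — it has acquired the [+nasal] feature of its neighbour.
The other forms show the same pattern: /ɛ/ → [ɛ̃] before /ɳ/; /ɪ/ → [ɪ̃] before /n/ — each time a vowel is nasalised next to a following nasal.
Because the conditioning nasal is to the right of the vowel that changes, the process is regressive (anticipatory).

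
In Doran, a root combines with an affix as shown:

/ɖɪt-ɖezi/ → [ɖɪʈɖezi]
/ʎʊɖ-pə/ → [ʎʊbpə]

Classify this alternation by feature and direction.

Underlying /t/ is realised as [ʈ] next to /ɖ/; /ɖ/ itself does not change.
The change alveolar → retroflex matches the place of the following /ɖ/, identifying this as place assimilation.
Manner and voice are unchanged, so the assimilation is partial, not total.
The other alternating form patterns the same way: /ɖ/ → [b] before /p/ (retroflex → bilabial, matching bilabial) — only place changes, and always toward the following segment.
The trigger is the following segment, so the direction is regressive (anticipatory).

regressive place assimilation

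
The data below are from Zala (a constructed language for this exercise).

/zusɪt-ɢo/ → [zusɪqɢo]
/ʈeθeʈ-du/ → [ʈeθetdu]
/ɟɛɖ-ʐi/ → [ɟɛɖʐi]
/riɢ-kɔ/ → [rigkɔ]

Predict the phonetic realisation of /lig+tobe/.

[lidtobe]

The data show regressive place assimilation: /t/ → [q] before /ɢ/; /ʈ/ → [t] before /d/; /ɢ/ → [g] before /k/. In each pair only place changes, matching the following consonant, while manner and voice stay constant.
Nothing changes in [ɟɛɖʐi]: there the adjacent consonants already agree in place (/ɖ/ and /ʐ/ are both retroflex), so this form is consistent with the same rule.
/g/ is a voiced velar stop. The following trigger /t/ is alveolar, so /g/ must become alveolar as well.
A voiced alveolar stop is [d], so the surface segment is [d].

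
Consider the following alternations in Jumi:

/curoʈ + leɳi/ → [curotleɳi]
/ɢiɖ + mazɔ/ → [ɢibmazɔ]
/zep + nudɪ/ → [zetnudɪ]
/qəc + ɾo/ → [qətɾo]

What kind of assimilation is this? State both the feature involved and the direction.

regressive place assimilation

Comparing underlying and surface forms, /ʈ/ → [t] is the alternation; the neighbouring /l/ is constant.
The change retroflex → alveolar matches the place of the following /l/, identifying this as place assimilation.
Manner and voice are unchanged, so the assimilation is partial, not total.
The other alternating forms pattern the same way: /ɖ/ → [b] before /m/ (retroflex → bilabial, matching bilabial); /p/ → [t] before /n/ (bilabial → alveolar, matching alveolar); /c/ → [t] before /ɾ/ (palatal → alveolar, matching alveolar) — only place changes, and always toward the following segment.
The trigger is the following segment, so the direction is regressive (anticipatory).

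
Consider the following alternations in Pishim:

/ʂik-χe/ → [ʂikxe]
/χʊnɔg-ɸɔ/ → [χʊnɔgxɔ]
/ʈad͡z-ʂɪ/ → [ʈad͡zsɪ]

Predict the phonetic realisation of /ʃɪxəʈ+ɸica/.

The data show progressive place assimilation: /χ/ → [x] after /k/; /ɸ/ → [x] after /g/; /ʂ/ → [s] after /d͡z/. In each pair only place changes, matching the preceding consonant, while manner and voice stay constant.
/ɸ/ is a voiceless bilabial fricative. The preceding trigger /ʈ/ is retroflex, so /ɸ/ must become retroflex as well.
The voiceless retroflex fricative is [ʂ], so /ɸ/ → [ʂ].

[ʃɪxəʈʂica]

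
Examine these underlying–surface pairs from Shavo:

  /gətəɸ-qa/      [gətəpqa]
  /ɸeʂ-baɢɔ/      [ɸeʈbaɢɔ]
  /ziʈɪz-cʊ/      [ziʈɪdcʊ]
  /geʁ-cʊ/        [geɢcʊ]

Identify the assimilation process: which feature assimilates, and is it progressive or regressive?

Comparing underlying and surface forms, /ɸ/ → [p] is the alternation; the neighbouring /q/ is constant.
/ɸ/ is a fricative while /q/ is a stop; the output [p] is a stop, matching the trigger — so the feature that spreads is manner.
Place and voice are unchanged, so the assimilation is partial, not total.
The same holds elsewhere in the data: /ʂ/ → [ʈ] before /b/ (fricative → stop, matching a stop); /z/ → [d] before /c/ (fricative → stop, matching a stop); /ʁ/ → [ɢ] before /c/ (fricative → stop, matching a stop) — only manner changes, and always toward the following segment.
The trigger is the following segment, so the direction is regressive (anticipatory).

regressive manner assimilation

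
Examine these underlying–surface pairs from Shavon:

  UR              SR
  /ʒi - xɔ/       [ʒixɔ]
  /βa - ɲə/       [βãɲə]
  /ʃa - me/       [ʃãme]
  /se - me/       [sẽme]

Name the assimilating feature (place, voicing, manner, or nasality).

The vowel /a/ surfaces as nasalised [ã] next to the following nasal /ɲ/ — it has acquired the [+nasal] feature of its neighbour.
Likewise in the remaining data: /a/ → [ã] before /m/; /e/ → [ẽ] before /m/ — each time a vowel is nasalised next to a following nasal.
No change occurs in [ʒixɔ] because the vowel at the boundary is adjacent to an oral consonant, not a nasal (/i/ next to /x/).

nasality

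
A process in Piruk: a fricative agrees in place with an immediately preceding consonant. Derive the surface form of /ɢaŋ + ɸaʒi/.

The rule targets /ɸ/ (voiceless bilabial fricative), which sits after the trigger /ŋ/ (velar).
The voiceless velar fricative is [x], so /ɸ/ → [x].

[ɢaŋxaʒi]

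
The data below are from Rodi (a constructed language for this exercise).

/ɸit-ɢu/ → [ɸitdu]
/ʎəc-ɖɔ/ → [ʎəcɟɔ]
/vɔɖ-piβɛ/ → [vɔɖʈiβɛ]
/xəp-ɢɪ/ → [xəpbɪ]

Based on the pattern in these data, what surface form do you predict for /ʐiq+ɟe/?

The data show progressive place assimilation: /ɢ/ → [d] after /t/; /ɖ/ → [ɟ] after /c/; /p/ → [ʈ] after /ɖ/; /ɢ/ → [b] after /p/. In each pair only place changes, matching the preceding consonant, while manner and voice stay constant.
The rule targets /ɟ/ (voiced palatal stop), which sits after the trigger /q/ (uvular).
Changing only its place to uvular gives [ɢ] — the voiced uvular stop.

[ʐiqɢe]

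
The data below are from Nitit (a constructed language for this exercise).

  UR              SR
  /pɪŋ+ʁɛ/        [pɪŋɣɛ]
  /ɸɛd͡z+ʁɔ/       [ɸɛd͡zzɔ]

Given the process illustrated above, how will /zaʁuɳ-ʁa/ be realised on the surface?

The data show progressive place assimilation: /ʁ/ → [ɣ] after /ŋ/; /ʁ/ → [z] after /d͡z/. In each pair only place changes, matching the preceding consonant, while manner and voice stay constant.
/ʁ/ is a voiced uvular fricative. The preceding trigger /ɳ/ is retroflex, so /ʁ/ must become retroflex as well.
A voiced retroflex fricative is [ʐ], so the surface segment is [ʐ].

[zaʁuɳʐa]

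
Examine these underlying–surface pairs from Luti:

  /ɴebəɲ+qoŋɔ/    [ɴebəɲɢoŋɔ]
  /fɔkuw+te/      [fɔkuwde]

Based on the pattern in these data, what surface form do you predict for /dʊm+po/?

The data show progressive voicing assimilation: /q/ → [ɢ] after /ɲ/; /t/ → [d] after /w/. In each pair only voicing changes, matching the preceding consonant, while place and manner stay constant.
/p/ is a voiceless bilabial stop. The preceding trigger /m/ is voiced, so /p/ must become voiced as well.
Changing only its voicing to voiced gives [b] — the voiced bilabial stop.

[dʊmbo]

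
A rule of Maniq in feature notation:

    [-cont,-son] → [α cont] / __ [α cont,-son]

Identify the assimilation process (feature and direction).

regressive manner assimilation

The rule copies [cont] (continuancy) from the environment onto the target stops; since [±cont] encodes the stop/fricative manner contrast, the assimilating dimension is manner.
The conditioning segment sits to the right of the focus bar, meaning the trigger follows the segment that changes — regressive assimilation.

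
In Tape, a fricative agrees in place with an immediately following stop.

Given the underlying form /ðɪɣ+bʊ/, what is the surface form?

The rule targets /ɣ/ (voiced velar fricative), which sits before the trigger /b/ (bilabial).
Changing only its place to bilabial gives [β] — the voiced bilabial fricative.

[ðɪβbʊ]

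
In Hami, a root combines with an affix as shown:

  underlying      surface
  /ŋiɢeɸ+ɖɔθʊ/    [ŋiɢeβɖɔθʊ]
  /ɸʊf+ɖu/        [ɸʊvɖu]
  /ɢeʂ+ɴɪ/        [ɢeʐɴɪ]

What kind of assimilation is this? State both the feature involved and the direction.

Underlying /ɸ/ is realised as [β] next to /ɖ/; /ɖ/ itself does not change.
The change voiceless → voiced matches the voicing of the following /ɖ/, identifying this as voicing assimilation.
Place and manner are unchanged, so the assimilation is partial, not total.
The other alternating forms pattern the same way: /f/ → [v] before /ɖ/ (voiceless → voiced, matching voiced); /ʂ/ → [ʐ] before /ɴ/ (voiceless → voiced, matching voiced) — only voicing changes, and always toward the following segment.
The trigger is the following segment, so the direction is regressive (anticipatory).

regressive voicing assimilation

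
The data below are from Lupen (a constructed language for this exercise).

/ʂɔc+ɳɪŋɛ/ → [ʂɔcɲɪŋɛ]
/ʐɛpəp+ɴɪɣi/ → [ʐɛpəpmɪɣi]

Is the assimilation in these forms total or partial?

The segment that alternates is /ɳ/, which surfaces as [ɲ] when adjacent to /c/.
/ɳ/ is retroflex while /c/ is palatal; the output [ɲ] is palatal, matching the trigger — so the feature that spreads is place.
Manner and voice are unchanged, so the assimilation is partial, not total.
Checking the remaining alternation: /ɴ/ → [m] after /p/ (uvular → bilabial, matching bilabial) — only place changes, and always toward the preceding segment.

partial assimilation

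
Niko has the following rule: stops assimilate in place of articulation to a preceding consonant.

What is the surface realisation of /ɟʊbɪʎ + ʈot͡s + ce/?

[ɟʊbɪʎcot͡ste]

/ʈ/ is a voiceless retroflex stop. The preceding trigger /ʎ/ is palatal, so /ʈ/ must become palatal as well.
Changing only its place to palatal gives [c] — the voiceless palatal stop.
At the second juncture, /c/ likewise becomes [t] adjacent to /t͡s/.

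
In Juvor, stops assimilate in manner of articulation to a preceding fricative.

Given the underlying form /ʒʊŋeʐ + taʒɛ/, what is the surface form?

The rule targets /t/ (voiceless alveolar stop), which sits after the trigger /ʐ/ (fricative).
Changing only its manner to fricative gives [s] — the voiceless alveolar fricative.

[ʒʊŋeʐsaʒɛ]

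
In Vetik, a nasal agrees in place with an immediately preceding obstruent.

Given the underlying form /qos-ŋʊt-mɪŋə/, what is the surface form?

[qosnʊtnɪŋə]

The rule targets /ŋ/ (voiced velar nasal), which sits after the trigger /s/ (alveolar).
The voiced alveolar nasal is [n], so /ŋ/ → [n].
The same rule applies at the second boundary: /m/ → [n] next to /t/.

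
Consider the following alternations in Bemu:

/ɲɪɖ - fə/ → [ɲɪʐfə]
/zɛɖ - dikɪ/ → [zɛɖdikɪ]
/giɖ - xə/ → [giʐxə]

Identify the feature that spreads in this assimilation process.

Comparing underlying and surface forms, /ɖ/ → [ʐ] is the alternation; the neighbouring /f/ is constant.
The change stop → fricative matches the manner of the following /f/, identifying this as manner assimilation.
The other alternating form patterns the same way: /ɖ/ → [ʐ] before /x/ (stop → fricative, matching a fricative) — only manner changes, and always toward the following segment.
Nothing changes in [zɛɖdikɪ]: there the adjacent consonants already agree in manner (/ɖ/ and /d/ are both stops), so this form is consistent with the same rule.

manner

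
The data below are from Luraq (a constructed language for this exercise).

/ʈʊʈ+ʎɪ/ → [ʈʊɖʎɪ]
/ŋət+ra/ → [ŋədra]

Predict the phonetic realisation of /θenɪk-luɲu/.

[θenɪgluɲu]

The data show regressive voicing assimilation: /ʈ/ → [ɖ] before /ʎ/; /t/ → [d] before /r/. In each pair only voicing changes, matching the following consonant, while place and manner stay constant.
/k/ is a voiceless velar stop. The following trigger /l/ is voiced, so /k/ must become voiced as well.
A voiced velar stop is [g], so the surface segment is [g].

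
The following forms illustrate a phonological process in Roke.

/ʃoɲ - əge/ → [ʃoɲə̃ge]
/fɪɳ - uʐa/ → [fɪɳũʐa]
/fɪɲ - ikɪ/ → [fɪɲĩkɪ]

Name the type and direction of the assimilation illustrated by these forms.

The vowel /ə/ surfaces as nasalised [ə̃] next to the preceding nasal /ɲ/ — it has acquired the [+nasal] feature of its neighbour.
Likewise in the remaining data: /u/ → [ũ] after /ɳ/; /i/ → [ĩ] after /ɲ/ — each time a vowel is nasalised next to a preceding nasal.
Because the conditioning nasal is to the left of the vowel that changes, the process is progressive (perseverative).

progressive nasality assimilation (vowel nasalisation)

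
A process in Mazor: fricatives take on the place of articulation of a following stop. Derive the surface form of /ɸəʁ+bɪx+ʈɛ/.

/ʁ/ is a voiced uvular fricative. The following trigger /b/ is bilabial, so /ʁ/ must become bilabial as well.
A voiced bilabial fricative is [β], so the surface segment is [β].
The same rule applies at the second boundary: /x/ → [ʂ] next to /ʈ/.

[ɸəβbɪʂʈɛ]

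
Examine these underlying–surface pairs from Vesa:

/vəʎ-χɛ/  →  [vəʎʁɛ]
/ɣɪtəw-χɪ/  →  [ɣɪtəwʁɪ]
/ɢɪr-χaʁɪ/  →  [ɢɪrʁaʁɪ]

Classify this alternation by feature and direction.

progressive voicing assimilation

The segment that alternates is /χ/, which surfaces as [ʁ] when adjacent to /ʎ/.
/χ/ is voiceless while /ʎ/ is voiced; the output [ʁ] is voiced, matching the trigger — so the feature that spreads is voicing.
Place and manner are unchanged, so the assimilation is partial, not total.
Checking the remaining alternations: /χ/ → [ʁ] after /w/ (voiceless → voiced, matching voiced); /χ/ → [ʁ] after /r/ (voiceless → voiced, matching voiced) — only voicing changes, and always toward the preceding segment.
Since the segment that changes follows the conditioning segment, the assimilation is progressive.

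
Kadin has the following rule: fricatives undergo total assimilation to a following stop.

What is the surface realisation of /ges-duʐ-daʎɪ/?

/s/ is the segment targeted by the rule; it sits immediately before /d/, so it assimilates completely and surfaces as [d].
The same rule applies at the second boundary: /ʐ/ → [d] next to /d/.

[gedduddaʎɪ]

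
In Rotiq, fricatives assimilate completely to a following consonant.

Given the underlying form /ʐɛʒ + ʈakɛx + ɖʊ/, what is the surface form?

[ʐɛʈʈakɛɖɖʊ]

/ʒ/ is the segment targeted by the rule; it sits immediately before /ʈ/, so it assimilates completely and surfaces as [ʈ].
At the second juncture, /x/ likewise becomes [ɖ] adjacent to /ɖ/.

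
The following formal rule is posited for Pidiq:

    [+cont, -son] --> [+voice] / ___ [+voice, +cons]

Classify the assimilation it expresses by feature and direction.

The structural change is [+voice], and the conditioning segment [+voice, +cons] (a voiced consonant) is itself voiced, so the target comes to share the voicing of its neighbour — voicing assimilation.
The conditioning segment sits to the right of the focus bar, meaning the trigger follows the segment that changes — regressive assimilation.

regressive voicing assimilation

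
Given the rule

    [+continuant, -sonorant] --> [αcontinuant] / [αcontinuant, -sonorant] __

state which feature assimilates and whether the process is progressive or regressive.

The rule copies [continuant] (continuancy) from the environment onto the target fricatives; since [±continuant] encodes the stop/fricative manner contrast, the assimilating dimension is manner.
The conditioning segment sits to the left of the focus bar, meaning the trigger precedes the segment that changes — progressive assimilation.

progressive manner assimilation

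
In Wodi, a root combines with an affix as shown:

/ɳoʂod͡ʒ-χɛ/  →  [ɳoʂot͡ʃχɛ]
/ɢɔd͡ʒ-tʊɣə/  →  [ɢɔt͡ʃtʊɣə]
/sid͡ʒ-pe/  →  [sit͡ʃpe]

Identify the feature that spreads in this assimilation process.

Comparing underlying and surface forms, /d͡ʒ/ → [t͡ʃ] is the alternation; the neighbouring /χ/ is constant.
The change voiced → voiceless matches the voicing of the following /χ/, identifying this as voicing assimilation.
The same holds elsewhere in the data: /d͡ʒ/ → [t͡ʃ] before /t/ (voiced → voiceless, matching voiceless); /d͡ʒ/ → [t͡ʃ] before /p/ (voiced → voiceless, matching voiceless) — only voicing changes, and always toward the following segment.

voicing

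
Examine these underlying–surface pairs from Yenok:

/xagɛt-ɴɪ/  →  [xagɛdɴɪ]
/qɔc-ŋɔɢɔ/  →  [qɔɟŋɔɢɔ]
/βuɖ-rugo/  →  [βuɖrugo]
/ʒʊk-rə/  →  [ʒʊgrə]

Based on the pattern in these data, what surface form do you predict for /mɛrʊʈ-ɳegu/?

The data show regressive voicing assimilation: /t/ → [d] before /ɴ/; /c/ → [ɟ] before /ŋ/; /k/ → [g] before /r/. In each pair only voicing changes, matching the following consonant, while place and manner stay constant.
Nothing changes in [βuɖrugo]: there the adjacent consonants already agree in voicing (/ɖ/ and /r/ are both voiced), so this form is consistent with the same rule.
The rule targets /ʈ/ (voiceless retroflex stop), which sits before the trigger /ɳ/ (voiced).
Changing only its voicing to voiced gives [ɖ] — the voiced retroflex stop.

[mɛrʊɖɳegu]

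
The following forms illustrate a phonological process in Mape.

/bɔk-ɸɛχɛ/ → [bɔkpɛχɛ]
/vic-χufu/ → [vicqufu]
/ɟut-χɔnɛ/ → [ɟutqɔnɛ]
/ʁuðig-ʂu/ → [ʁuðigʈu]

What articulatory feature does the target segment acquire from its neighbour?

manner

Underlying /ɸ/ is realised as [p] next to /k/; /k/ itself does not change.
/ɸ/ is a fricative while /k/ is a stop; the output [p] is a stop, matching the trigger — so the feature that spreads is manner.
The same holds elsewhere in the data: /χ/ → [q] after /c/ (fricative → stop, matching a stop); /χ/ → [q] after /t/ (fricative → stop, matching a stop); /ʂ/ → [ʈ] after /g/ (fricative → stop, matching a stop) — only manner changes, and always toward the preceding segment.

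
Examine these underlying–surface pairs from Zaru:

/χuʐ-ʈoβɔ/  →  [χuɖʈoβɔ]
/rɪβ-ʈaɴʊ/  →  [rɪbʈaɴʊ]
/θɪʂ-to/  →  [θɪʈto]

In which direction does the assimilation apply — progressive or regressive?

regressive

Underlying /ʐ/ is realised as [ɖ] next to /ʈ/; /ʈ/ itself does not change.
/ʐ/ is a fricative while /ʈ/ is a stop; the output [ɖ] is a stop, matching the trigger — so the feature that spreads is manner.
The other alternating forms pattern the same way: /β/ → [b] before /ʈ/ (fricative → stop, matching a stop); /ʂ/ → [ʈ] before /t/ (fricative → stop, matching a stop) — only manner changes, and always toward the following segment.
Since the segment that changes precedes the conditioning segment, the assimilation is regressive.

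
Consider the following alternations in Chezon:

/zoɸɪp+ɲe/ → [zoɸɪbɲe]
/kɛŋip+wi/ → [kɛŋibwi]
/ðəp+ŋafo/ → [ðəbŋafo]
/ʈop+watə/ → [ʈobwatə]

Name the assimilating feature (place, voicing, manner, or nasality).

Underlying /p/ is realised as [b] next to /ɲ/; /ɲ/ itself does not change.
The change voiceless → voiced matches the voicing of the following /ɲ/, identifying this as voicing assimilation.
The same holds elsewhere in the data: /p/ → [b] before /w/ (voiceless → voiced, matching voiced); /p/ → [b] before /ŋ/ (voiceless → voiced, matching voiced) — only voicing changes, and always toward the following segment.

voicing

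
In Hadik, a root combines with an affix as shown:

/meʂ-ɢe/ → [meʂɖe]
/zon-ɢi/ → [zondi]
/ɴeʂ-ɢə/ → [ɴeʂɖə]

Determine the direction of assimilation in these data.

Underlying /ɢ/ is realised as [ɖ] next to /ʂ/; /ʂ/ itself does not change.
The change uvular → retroflex matches the place of the preceding /ʂ/, identifying this as place assimilation.
The other alternating form patterns the same way: /ɢ/ → [d] after /n/ (uvular → alveolar, matching alveolar) — only place changes, and always toward the preceding segment.
The trigger is the preceding segment, so the direction is progressive (perseverative).

progressive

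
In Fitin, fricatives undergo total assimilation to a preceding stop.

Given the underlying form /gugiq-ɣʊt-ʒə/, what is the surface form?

[gugiqqʊttə]

/ɣ/ is the segment targeted by the rule; it sits immediately after /q/, so it assimilates completely and surfaces as [q].
The same rule applies at the second boundary: /ʒ/ → [t] next to /t/.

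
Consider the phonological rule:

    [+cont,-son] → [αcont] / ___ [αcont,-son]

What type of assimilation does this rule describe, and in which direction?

The rule copies [cont] (continuancy) from the environment onto the target fricatives; since [±cont] encodes the stop/fricative manner contrast, the assimilating dimension is manner.
Since the environment is written after the underscore, the trigger follows the target; the direction is regressive.

regressive manner assimilation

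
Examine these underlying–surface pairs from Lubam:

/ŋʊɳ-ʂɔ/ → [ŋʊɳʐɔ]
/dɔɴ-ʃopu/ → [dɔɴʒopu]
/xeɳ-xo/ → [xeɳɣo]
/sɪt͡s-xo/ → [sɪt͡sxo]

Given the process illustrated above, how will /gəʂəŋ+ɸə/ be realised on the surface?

The data show progressive voicing assimilation: /ʂ/ → [ʐ] after /ɳ/; /ʃ/ → [ʒ] after /ɴ/; /x/ → [ɣ] after /ɳ/. In each pair only voicing changes, matching the preceding consonant, while place and manner stay constant.
No alternation appears in [sɪt͡sxo]: there the adjacent consonants already agree in voicing (/x/ and /t͡s/ are both voiceless), so this form is consistent with the same rule.
/ɸ/ is a voiceless bilabial fricative. The preceding trigger /ŋ/ is voiced, so /ɸ/ must become voiced as well.
A voiced bilabial fricative is [β], so the surface segment is [β].

[gəʂəŋβə]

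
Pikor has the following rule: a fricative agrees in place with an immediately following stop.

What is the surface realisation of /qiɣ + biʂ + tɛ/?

[qiβbistɛ]

The rule targets /ɣ/ (voiced velar fricative), which sits before the trigger /b/ (bilabial).
A voiced bilabial fricative is [β], so the surface segment is [β].
At the second juncture, /ʂ/ likewise becomes [s] adjacent to /t/.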